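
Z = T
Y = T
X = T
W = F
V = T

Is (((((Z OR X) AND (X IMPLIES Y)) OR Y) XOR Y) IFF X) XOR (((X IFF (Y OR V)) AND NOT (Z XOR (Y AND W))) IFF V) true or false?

Z OR X = T OR T = T
X IMPLIES Y = T IMPLIES T = T
(Z OR X) AND (X IMPLIES Y) = T AND T = T
((Z OR X) AND (X IMPLIES Y)) OR Y = T OR T = T
(((Z OR X) AND (X IMPLIES Y)) OR Y) XOR Y = T XOR T = F
((((Z OR X) AND (X IMPLIES Y)) OR Y) XOR Y) IFF X = F IFF T = F
Y OR V = T OR T = T
X IFF (Y OR V) = T IFF T = T
Y AND W = T AND F = F
Z XOR (Y AND W) = T XOR F = T
NOT (Z XOR (Y AND W)) = NOT T = F
(X IFF (Y OR V)) AND NOT (Z XOR (Y AND W)) = T AND F = F
((X IFF (Y OR V)) AND NOT (Z XOR (Y AND W))) IFF V = F IFF T = F
(((((Z OR X) AND (X IMPLIES Y)) OR Y) XOR Y) IFF X) XOR (((X IFF (Y OR V)) AND NOT (Z XOR (Y AND W))) IFF V) = F XOR F = F

F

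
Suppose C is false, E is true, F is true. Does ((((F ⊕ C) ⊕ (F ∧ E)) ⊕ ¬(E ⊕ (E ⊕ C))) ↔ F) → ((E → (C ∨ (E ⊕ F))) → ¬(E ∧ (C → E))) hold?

True

Substituting C=False, E=True, F=True:
F ⊕ C = True ⊕ False = True
F ∧ E = True ∧ True = True
(F ⊕ C) ⊕ (F ∧ E) = True ⊕ True = False
E ⊕ C = True ⊕ False = True
E ⊕ (E ⊕ C) = True ⊕ True = False
¬(E ⊕ (E ⊕ C)) = ¬False = True
((F ⊕ C) ⊕ (F ∧ E)) ⊕ ¬(E ⊕ (E ⊕ C)) = False ⊕ True = True
(((F ⊕ C) ⊕ (F ∧ E)) ⊕ ¬(E ⊕ (E ⊕ C))) ↔ F = True ↔ True = True
E ⊕ F = True ⊕ True = False
C ∨ (E ⊕ F) = False ∨ False = False
E → (C ∨ (E ⊕ F)) = True → False = False
C → E = False → True = True
E ∧ (C → E) = True ∧ True = True
¬(E ∧ (C → E)) = ¬True = False
(E → (C ∨ (E ⊕ F))) → ¬(E ∧ (C → E)) = False → False = True
((((F ⊕ C) ⊕ (F ∧ E)) ⊕ ¬(E ⊕ (E ⊕ C))) ↔ F) → ((E → (C ∨ (E ⊕ F))) → ¬(E ∧ (C → E))) = True → True = True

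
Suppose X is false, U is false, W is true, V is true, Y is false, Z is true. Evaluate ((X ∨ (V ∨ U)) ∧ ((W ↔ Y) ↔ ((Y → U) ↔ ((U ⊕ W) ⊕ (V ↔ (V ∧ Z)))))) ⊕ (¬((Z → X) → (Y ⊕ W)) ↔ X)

V ∨ U = True ∨ False = True
X ∨ (V ∨ U) = False ∨ True = True
W ↔ Y = True ↔ False = False
Y → U = False → False = True
U ⊕ W = False ⊕ True = True
V ∧ Z = True ∧ True = True
V ↔ (V ∧ Z) = True ↔ True = True
(U ⊕ W) ⊕ (V ↔ (V ∧ Z)) = True ⊕ True = False
(Y → U) ↔ ((U ⊕ W) ⊕ (V ↔ (V ∧ Z))) = True ↔ False = False
(W ↔ Y) ↔ ((Y → U) ↔ ((U ⊕ W) ⊕ (V ↔ (V ∧ Z)))) = False ↔ False = True
(X ∨ (V ∨ U)) ∧ ((W ↔ Y) ↔ ((Y → U) ↔ ((U ⊕ W) ⊕ (V ↔ (V ∧ Z))))) = True ∧ True = True
Z → X = True → False = False
Y ⊕ W = False ⊕ True = True
(Z → X) → (Y ⊕ W) = False → True = True
¬((Z → X) → (Y ⊕ W)) = ¬True = False
¬((Z → X) → (Y ⊕ W)) ↔ X = False ↔ False = True
((X ∨ (V ∨ U)) ∧ ((W ↔ Y) ↔ ((Y → U) ↔ ((U ⊕ W) ⊕ (V ↔ (V ∧ Z)))))) ⊕ (¬((Z → X) → (Y ⊕ W)) ↔ X) = True ⊕ True = False

False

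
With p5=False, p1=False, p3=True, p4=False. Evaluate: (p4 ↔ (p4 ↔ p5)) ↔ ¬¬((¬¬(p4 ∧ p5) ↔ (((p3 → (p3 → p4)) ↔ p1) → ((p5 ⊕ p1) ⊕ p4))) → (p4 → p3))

False

Substituting p5=False, p1=False, p3=True, p4=False:
p4 ↔ p5 = False ↔ False = True
p4 ↔ (p4 ↔ p5) = False ↔ True = False
p4 ∧ p5 = False ∧ False = False
¬(p4 ∧ p5) = ¬False = True
¬¬(p4 ∧ p5) = ¬True = False
p3 → p4 = True → False = False
p3 → (p3 → p4) = True → False = False
(p3 → (p3 → p4)) ↔ p1 = False ↔ False = True
p5 ⊕ p1 = False ⊕ False = False
(p5 ⊕ p1) ⊕ p4 = False ⊕ False = False
((p3 → (p3 → p4)) ↔ p1) → ((p5 ⊕ p1) ⊕ p4) = True → False = False
¬¬(p4 ∧ p5) ↔ (((p3 → (p3 → p4)) ↔ p1) → ((p5 ⊕ p1) ⊕ p4)) = False ↔ False = True
p4 → p3 = False → True = True
(¬¬(p4 ∧ p5) ↔ (((p3 → (p3 → p4)) ↔ p1) → ((p5 ⊕ p1) ⊕ p4))) → (p4 → p3) = True → True = True
¬((¬¬(p4 ∧ p5) ↔ (((p3 → (p3 → p4)) ↔ p1) → ((p5 ⊕ p1) ⊕ p4))) → (p4 → p3)) = ¬True = False
¬¬((¬¬(p4 ∧ p5) ↔ (((p3 → (p3 → p4)) ↔ p1) → ((p5 ⊕ p1) ⊕ p4))) → (p4 → p3)) = ¬False = True
(p4 ↔ (p4 ↔ p5)) ↔ ¬¬((¬¬(p4 ∧ p5) ↔ (((p3 → (p3 → p4)) ↔ p1) → ((p5 ⊕ p1) ⊕ p4))) → (p4 → p3)) = False ↔ True = False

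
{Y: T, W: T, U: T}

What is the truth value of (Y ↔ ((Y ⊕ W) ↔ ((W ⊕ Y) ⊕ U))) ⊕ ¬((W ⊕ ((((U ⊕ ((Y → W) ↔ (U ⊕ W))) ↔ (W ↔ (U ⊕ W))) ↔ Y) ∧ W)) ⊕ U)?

T

Y ⊕ W = T ⊕ T = F
W ⊕ Y = T ⊕ T = F
(W ⊕ Y) ⊕ U = F ⊕ T = T
(Y ⊕ W) ↔ ((W ⊕ Y) ⊕ U) = F ↔ T = F
Y ↔ ((Y ⊕ W) ↔ ((W ⊕ Y) ⊕ U)) = T ↔ F = F
Y → W = T → T = T
U ⊕ W = T ⊕ T = F
(Y → W) ↔ (U ⊕ W) = T ↔ F = F
U ⊕ ((Y → W) ↔ (U ⊕ W)) = T ⊕ F = T
U ⊕ W = T ⊕ T = F
W ↔ (U ⊕ W) = T ↔ F = F
(U ⊕ ((Y → W) ↔ (U ⊕ W))) ↔ (W ↔ (U ⊕ W)) = T ↔ F = F
((U ⊕ ((Y → W) ↔ (U ⊕ W))) ↔ (W ↔ (U ⊕ W))) ↔ Y = F ↔ T = F
(((U ⊕ ((Y → W) ↔ (U ⊕ W))) ↔ (W ↔ (U ⊕ W))) ↔ Y) ∧ W = F ∧ T = F
W ⊕ ((((U ⊕ ((Y → W) ↔ (U ⊕ W))) ↔ (W ↔ (U ⊕ W))) ↔ Y) ∧ W) = T ⊕ F = T
(W ⊕ ((((U ⊕ ((Y → W) ↔ (U ⊕ W))) ↔ (W ↔ (U ⊕ W))) ↔ Y) ∧ W)) ⊕ U = T ⊕ T = F
¬((W ⊕ ((((U ⊕ ((Y → W) ↔ (U ⊕ W))) ↔ (W ↔ (U ⊕ W))) ↔ Y) ∧ W)) ⊕ U) = ¬F = T
(Y ↔ ((Y ⊕ W) ↔ ((W ⊕ Y) ⊕ U))) ⊕ ¬((W ⊕ ((((U ⊕ ((Y → W) ↔ (U ⊕ W))) ↔ (W ↔ (U ⊕ W))) ↔ Y) ∧ W)) ⊕ U) = F ⊕ T = T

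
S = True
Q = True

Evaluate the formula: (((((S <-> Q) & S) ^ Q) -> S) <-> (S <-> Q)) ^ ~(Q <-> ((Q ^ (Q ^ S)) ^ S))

False

S <-> Q = True <-> True = True
(S <-> Q) & S = True & True = True
((S <-> Q) & S) ^ Q = True ^ True = False
(((S <-> Q) & S) ^ Q) -> S = False -> True = True
S <-> Q = True <-> True = True
((((S <-> Q) & S) ^ Q) -> S) <-> (S <-> Q) = True <-> True = True
Q ^ S = True ^ True = False
Q ^ (Q ^ S) = True ^ False = True
(Q ^ (Q ^ S)) ^ S = True ^ True = False
Q <-> ((Q ^ (Q ^ S)) ^ S) = True <-> False = False
~(Q <-> ((Q ^ (Q ^ S)) ^ S)) = ~False = True
(((((S <-> Q) & S) ^ Q) -> S) <-> (S <-> Q)) ^ ~(Q <-> ((Q ^ (Q ^ S)) ^ S)) = True ^ True = False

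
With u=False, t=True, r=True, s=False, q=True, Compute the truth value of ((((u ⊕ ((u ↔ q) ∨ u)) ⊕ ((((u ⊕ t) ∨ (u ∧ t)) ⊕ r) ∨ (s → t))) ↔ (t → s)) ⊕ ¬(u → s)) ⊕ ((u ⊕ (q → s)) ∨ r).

Substituting u=False, t=True, r=True, s=False, q=True:
u ↔ q = False ↔ True = False
(u ↔ q) ∨ u = False ∨ False = False
u ⊕ ((u ↔ q) ∨ u) = False ⊕ False = False
u ⊕ t = False ⊕ True = True
u ∧ t = False ∧ True = False
(u ⊕ t) ∨ (u ∧ t) = True ∨ False = True
((u ⊕ t) ∨ (u ∧ t)) ⊕ r = True ⊕ True = False
s → t = False → True = True
(((u ⊕ t) ∨ (u ∧ t)) ⊕ r) ∨ (s → t) = False ∨ True = True
(u ⊕ ((u ↔ q) ∨ u)) ⊕ ((((u ⊕ t) ∨ (u ∧ t)) ⊕ r) ∨ (s → t)) = False ⊕ True = True
t → s = True → False = False
((u ⊕ ((u ↔ q) ∨ u)) ⊕ ((((u ⊕ t) ∨ (u ∧ t)) ⊕ r) ∨ (s → t))) ↔ (t → s) = True ↔ False = False
u → s = False → False = True
¬(u → s) = ¬True = False
(((u ⊕ ((u ↔ q) ∨ u)) ⊕ ((((u ⊕ t) ∨ (u ∧ t)) ⊕ r) ∨ (s → t))) ↔ (t → s)) ⊕ ¬(u → s) = False ⊕ False = False
q → s = True → False = False
u ⊕ (q → s) = False ⊕ False = False
(u ⊕ (q → s)) ∨ r = False ∨ True = True
((((u ⊕ ((u ↔ q) ∨ u)) ⊕ ((((u ⊕ t) ∨ (u ∧ t)) ⊕ r) ∨ (s → t))) ↔ (t → s)) ⊕ ¬(u → s)) ⊕ ((u ⊕ (q → s)) ∨ r) = False ⊕ True = True

True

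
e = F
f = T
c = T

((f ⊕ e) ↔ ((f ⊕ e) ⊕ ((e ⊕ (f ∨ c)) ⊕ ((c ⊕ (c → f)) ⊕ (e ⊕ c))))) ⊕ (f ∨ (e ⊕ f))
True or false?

F

f ⊕ e = T ⊕ F = T
f ⊕ e = T ⊕ F = T
f ∨ c = T ∨ T = T
e ⊕ (f ∨ c) = F ⊕ T = T
c → f = T → T = T
c ⊕ (c → f) = T ⊕ T = F
e ⊕ c = F ⊕ T = T
(c ⊕ (c → f)) ⊕ (e ⊕ c) = F ⊕ T = T
(e ⊕ (f ∨ c)) ⊕ ((c ⊕ (c → f)) ⊕ (e ⊕ c)) = T ⊕ T = F
(f ⊕ e) ⊕ ((e ⊕ (f ∨ c)) ⊕ ((c ⊕ (c → f)) ⊕ (e ⊕ c))) = T ⊕ F = T
(f ⊕ e) ↔ ((f ⊕ e) ⊕ ((e ⊕ (f ∨ c)) ⊕ ((c ⊕ (c → f)) ⊕ (e ⊕ c)))) = T ↔ T = T
e ⊕ f = F ⊕ T = T
f ∨ (e ⊕ f) = T ∨ T = T
((f ⊕ e) ↔ ((f ⊕ e) ⊕ ((e ⊕ (f ∨ c)) ⊕ ((c ⊕ (c → f)) ⊕ (e ⊕ c))))) ⊕ (f ∨ (e ⊕ f)) = T ⊕ T = F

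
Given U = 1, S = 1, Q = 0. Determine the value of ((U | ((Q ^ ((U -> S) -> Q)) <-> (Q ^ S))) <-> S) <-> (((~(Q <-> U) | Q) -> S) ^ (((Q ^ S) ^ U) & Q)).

Substituting U=1, S=1, Q=0:
U -> S = 1 -> 1 = 1
(U -> S) -> Q = 1 -> 0 = 0
Q ^ ((U -> S) -> Q) = 0 ^ 0 = 0
Q ^ S = 0 ^ 1 = 1
(Q ^ ((U -> S) -> Q)) <-> (Q ^ S) = 0 <-> 1 = 0
U | ((Q ^ ((U -> S) -> Q)) <-> (Q ^ S)) = 1 | 0 = 1
(U | ((Q ^ ((U -> S) -> Q)) <-> (Q ^ S))) <-> S = 1 <-> 1 = 1
Q <-> U = 0 <-> 1 = 0
~(Q <-> U) = ~0 = 1
~(Q <-> U) | Q = 1 | 0 = 1
(~(Q <-> U) | Q) -> S = 1 -> 1 = 1
Q ^ S = 0 ^ 1 = 1
(Q ^ S) ^ U = 1 ^ 1 = 0
((Q ^ S) ^ U) & Q = 0 & 0 = 0
((~(Q <-> U) | Q) -> S) ^ (((Q ^ S) ^ U) & Q) = 1 ^ 0 = 1
((U | ((Q ^ ((U -> S) -> Q)) <-> (Q ^ S))) <-> S) <-> (((~(Q <-> U) | Q) -> S) ^ (((Q ^ S) ^ U) & Q)) = 1 <-> 1 = 1

1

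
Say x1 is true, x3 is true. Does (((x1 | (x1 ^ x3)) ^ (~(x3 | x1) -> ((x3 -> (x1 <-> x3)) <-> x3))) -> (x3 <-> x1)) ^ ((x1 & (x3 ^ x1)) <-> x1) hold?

x1 ^ x3 = T ^ T = F
x1 | (x1 ^ x3) = T | F = T
x3 | x1 = T | T = T
~(x3 | x1) = ~T = F
x1 <-> x3 = T <-> T = T
x3 -> (x1 <-> x3) = T -> T = T
(x3 -> (x1 <-> x3)) <-> x3 = T <-> T = T
~(x3 | x1) -> ((x3 -> (x1 <-> x3)) <-> x3) = F -> T = T
(x1 | (x1 ^ x3)) ^ (~(x3 | x1) -> ((x3 -> (x1 <-> x3)) <-> x3)) = T ^ T = F
x3 <-> x1 = T <-> T = T
((x1 | (x1 ^ x3)) ^ (~(x3 | x1) -> ((x3 -> (x1 <-> x3)) <-> x3))) -> (x3 <-> x1) = F -> T = T
x3 ^ x1 = T ^ T = F
x1 & (x3 ^ x1) = T & F = F
(x1 & (x3 ^ x1)) <-> x1 = F <-> T = F
(((x1 | (x1 ^ x3)) ^ (~(x3 | x1) -> ((x3 -> (x1 <-> x3)) <-> x3))) -> (x3 <-> x1)) ^ ((x1 & (x3 ^ x1)) <-> x1) = T ^ F = T

T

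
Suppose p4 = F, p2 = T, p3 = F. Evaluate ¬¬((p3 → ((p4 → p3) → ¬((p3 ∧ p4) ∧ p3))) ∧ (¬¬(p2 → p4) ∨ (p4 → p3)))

p4 → p3 = F → F = T
p3 ∧ p4 = F ∧ F = F
(p3 ∧ p4) ∧ p3 = F ∧ F = F
¬((p3 ∧ p4) ∧ p3) = ¬F = T
(p4 → p3) → ¬((p3 ∧ p4) ∧ p3) = T → T = T
p3 → ((p4 → p3) → ¬((p3 ∧ p4) ∧ p3)) = F → T = T
p2 → p4 = T → F = F
¬(p2 → p4) = ¬F = T
¬¬(p2 → p4) = ¬T = F
p4 → p3 = F → F = T
¬¬(p2 → p4) ∨ (p4 → p3) = F ∨ T = T
(p3 → ((p4 → p3) → ¬((p3 ∧ p4) ∧ p3))) ∧ (¬¬(p2 → p4) ∨ (p4 → p3)) = T ∧ T = T
¬((p3 → ((p4 → p3) → ¬((p3 ∧ p4) ∧ p3))) ∧ (¬¬(p2 → p4) ∨ (p4 → p3))) = ¬T = F
¬¬((p3 → ((p4 → p3) → ¬((p3 ∧ p4) ∧ p3))) ∧ (¬¬(p2 → p4) ∨ (p4 → p3))) = ¬F = T

T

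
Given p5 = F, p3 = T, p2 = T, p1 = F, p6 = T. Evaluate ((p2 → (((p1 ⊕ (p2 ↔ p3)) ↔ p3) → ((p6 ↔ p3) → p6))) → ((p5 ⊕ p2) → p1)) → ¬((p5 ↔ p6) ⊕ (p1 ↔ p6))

T

p2 ↔ p3 = T ↔ T = T
p1 ⊕ (p2 ↔ p3) = F ⊕ T = T
(p1 ⊕ (p2 ↔ p3)) ↔ p3 = T ↔ T = T
p6 ↔ p3 = T ↔ T = T
(p6 ↔ p3) → p6 = T → T = T
((p1 ⊕ (p2 ↔ p3)) ↔ p3) → ((p6 ↔ p3) → p6) = T → T = T
p2 → (((p1 ⊕ (p2 ↔ p3)) ↔ p3) → ((p6 ↔ p3) → p6)) = T → T = T
p5 ⊕ p2 = F ⊕ T = T
(p5 ⊕ p2) → p1 = T → F = F
(p2 → (((p1 ⊕ (p2 ↔ p3)) ↔ p3) → ((p6 ↔ p3) → p6))) → ((p5 ⊕ p2) → p1) = T → F = F
p5 ↔ p6 = F ↔ T = F
p1 ↔ p6 = F ↔ T = F
(p5 ↔ p6) ⊕ (p1 ↔ p6) = F ⊕ F = F
¬((p5 ↔ p6) ⊕ (p1 ↔ p6)) = ¬F = T
((p2 → (((p1 ⊕ (p2 ↔ p3)) ↔ p3) → ((p6 ↔ p3) → p6))) → ((p5 ⊕ p2) → p1)) → ¬((p5 ↔ p6) ⊕ (p1 ↔ p6)) = F → T = T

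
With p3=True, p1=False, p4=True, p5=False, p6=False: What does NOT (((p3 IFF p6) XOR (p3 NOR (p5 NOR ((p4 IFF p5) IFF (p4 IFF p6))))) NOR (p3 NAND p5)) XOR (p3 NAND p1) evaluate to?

p3 IFF p6 = True IFF False = False
p4 IFF p5 = True IFF False = False
p4 IFF p6 = True IFF False = False
(p4 IFF p5) IFF (p4 IFF p6) = False IFF False = True
p5 NOR ((p4 IFF p5) IFF (p4 IFF p6)) = False NOR True = False
p3 NOR (p5 NOR ((p4 IFF p5) IFF (p4 IFF p6))) = True NOR False = False
(p3 IFF p6) XOR (p3 NOR (p5 NOR ((p4 IFF p5) IFF (p4 IFF p6)))) = False XOR False = False
p3 NAND p5 = True NAND False = True
((p3 IFF p6) XOR (p3 NOR (p5 NOR ((p4 IFF p5) IFF (p4 IFF p6))))) NOR (p3 NAND p5) = False NOR True = False
NOT (((p3 IFF p6) XOR (p3 NOR (p5 NOR ((p4 IFF p5) IFF (p4 IFF p6))))) NOR (p3 NAND p5)) = NOT False = True
p3 NAND p1 = True NAND False = True
NOT (((p3 IFF p6) XOR (p3 NOR (p5 NOR ((p4 IFF p5) IFF (p4 IFF p6))))) NOR (p3 NAND p5)) XOR (p3 NAND p1) = True XOR True = False

False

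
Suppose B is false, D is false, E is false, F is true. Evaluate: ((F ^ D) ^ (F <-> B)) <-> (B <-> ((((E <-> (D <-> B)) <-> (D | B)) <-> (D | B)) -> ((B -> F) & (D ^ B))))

F ^ D = True ^ False = True
F <-> B = True <-> False = False
(F ^ D) ^ (F <-> B) = True ^ False = True
D <-> B = False <-> False = True
E <-> (D <-> B) = False <-> True = False
D | B = False | False = False
(E <-> (D <-> B)) <-> (D | B) = False <-> False = True
D | B = False | False = False
((E <-> (D <-> B)) <-> (D | B)) <-> (D | B) = True <-> False = False
B -> F = False -> True = True
D ^ B = False ^ False = False
(B -> F) & (D ^ B) = True & False = False
(((E <-> (D <-> B)) <-> (D | B)) <-> (D | B)) -> ((B -> F) & (D ^ B)) = False -> False = True
B <-> ((((E <-> (D <-> B)) <-> (D | B)) <-> (D | B)) -> ((B -> F) & (D ^ B))) = False <-> True = False
((F ^ D) ^ (F <-> B)) <-> (B <-> ((((E <-> (D <-> B)) <-> (D | B)) <-> (D | B)) -> ((B -> F) & (D ^ B)))) = True <-> False = False

False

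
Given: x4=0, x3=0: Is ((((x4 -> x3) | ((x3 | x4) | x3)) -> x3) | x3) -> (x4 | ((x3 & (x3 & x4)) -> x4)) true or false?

x4 -> x3 = 0 -> 0 = 1
x3 | x4 = 0 | 0 = 0
(x3 | x4) | x3 = 0 | 0 = 0
(x4 -> x3) | ((x3 | x4) | x3) = 1 | 0 = 1
((x4 -> x3) | ((x3 | x4) | x3)) -> x3 = 1 -> 0 = 0
(((x4 -> x3) | ((x3 | x4) | x3)) -> x3) | x3 = 0 | 0 = 0
x3 & x4 = 0 & 0 = 0
x3 & (x3 & x4) = 0 & 0 = 0
(x3 & (x3 & x4)) -> x4 = 0 -> 0 = 1
x4 | ((x3 & (x3 & x4)) -> x4) = 0 | 1 = 1
((((x4 -> x3) | ((x3 | x4) | x3)) -> x3) | x3) -> (x4 | ((x3 & (x3 & x4)) -> x4)) = 0 -> 1 = 1

1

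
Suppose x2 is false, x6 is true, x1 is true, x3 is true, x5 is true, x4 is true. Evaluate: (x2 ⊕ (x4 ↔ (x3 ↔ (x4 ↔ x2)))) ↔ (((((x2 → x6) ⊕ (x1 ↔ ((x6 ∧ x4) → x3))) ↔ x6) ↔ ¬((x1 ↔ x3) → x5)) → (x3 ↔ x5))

False

x4 ↔ x2 = True ↔ False = False
x3 ↔ (x4 ↔ x2) = True ↔ False = False
x4 ↔ (x3 ↔ (x4 ↔ x2)) = True ↔ False = False
x2 ⊕ (x4 ↔ (x3 ↔ (x4 ↔ x2))) = False ⊕ False = False
x2 → x6 = False → True = True
x6 ∧ x4 = True ∧ True = True
(x6 ∧ x4) → x3 = True → True = True
x1 ↔ ((x6 ∧ x4) → x3) = True ↔ True = True
(x2 → x6) ⊕ (x1 ↔ ((x6 ∧ x4) → x3)) = True ⊕ True = False
((x2 → x6) ⊕ (x1 ↔ ((x6 ∧ x4) → x3))) ↔ x6 = False ↔ True = False
x1 ↔ x3 = True ↔ True = True
(x1 ↔ x3) → x5 = True → True = True
¬((x1 ↔ x3) → x5) = ¬True = False
(((x2 → x6) ⊕ (x1 ↔ ((x6 ∧ x4) → x3))) ↔ x6) ↔ ¬((x1 ↔ x3) → x5) = False ↔ False = True
x3 ↔ x5 = True ↔ True = True
((((x2 → x6) ⊕ (x1 ↔ ((x6 ∧ x4) → x3))) ↔ x6) ↔ ¬((x1 ↔ x3) → x5)) → (x3 ↔ x5) = True → True = True
(x2 ⊕ (x4 ↔ (x3 ↔ (x4 ↔ x2)))) ↔ (((((x2 → x6) ⊕ (x1 ↔ ((x6 ∧ x4) → x3))) ↔ x6) ↔ ¬((x1 ↔ x3) → x5)) → (x3 ↔ x5)) = False ↔ True = False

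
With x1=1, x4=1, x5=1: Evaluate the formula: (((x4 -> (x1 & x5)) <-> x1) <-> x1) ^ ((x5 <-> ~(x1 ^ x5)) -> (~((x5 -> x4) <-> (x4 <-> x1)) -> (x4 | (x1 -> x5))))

Substituting x1=1, x4=1, x5=1:
x1 & x5 = 1 & 1 = 1
x4 -> (x1 & x5) = 1 -> 1 = 1
(x4 -> (x1 & x5)) <-> x1 = 1 <-> 1 = 1
((x4 -> (x1 & x5)) <-> x1) <-> x1 = 1 <-> 1 = 1
x1 ^ x5 = 1 ^ 1 = 0
~(x1 ^ x5) = ~0 = 1
x5 <-> ~(x1 ^ x5) = 1 <-> 1 = 1
x5 -> x4 = 1 -> 1 = 1
x4 <-> x1 = 1 <-> 1 = 1
(x5 -> x4) <-> (x4 <-> x1) = 1 <-> 1 = 1
~((x5 -> x4) <-> (x4 <-> x1)) = ~1 = 0
x1 -> x5 = 1 -> 1 = 1
x4 | (x1 -> x5) = 1 | 1 = 1
~((x5 -> x4) <-> (x4 <-> x1)) -> (x4 | (x1 -> x5)) = 0 -> 1 = 1
(x5 <-> ~(x1 ^ x5)) -> (~((x5 -> x4) <-> (x4 <-> x1)) -> (x4 | (x1 -> x5))) = 1 -> 1 = 1
(((x4 -> (x1 & x5)) <-> x1) <-> x1) ^ ((x5 <-> ~(x1 ^ x5)) -> (~((x5 -> x4) <-> (x4 <-> x1)) -> (x4 | (x1 -> x5)))) = 1 ^ 1 = 0

0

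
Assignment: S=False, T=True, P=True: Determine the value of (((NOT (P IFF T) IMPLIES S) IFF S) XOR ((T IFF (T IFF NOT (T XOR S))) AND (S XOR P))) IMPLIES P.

Substituting S=False, T=True, P=True:
P IFF T = True IFF True = True
NOT (P IFF T) = NOT True = False
NOT (P IFF T) IMPLIES S = False IMPLIES False = True
(NOT (P IFF T) IMPLIES S) IFF S = True IFF False = False
T XOR S = True XOR False = True
NOT (T XOR S) = NOT True = False
T IFF NOT (T XOR S) = True IFF False = False
T IFF (T IFF NOT (T XOR S)) = True IFF False = False
S XOR P = False XOR True = True
(T IFF (T IFF NOT (T XOR S))) AND (S XOR P) = False AND True = False
((NOT (P IFF T) IMPLIES S) IFF S) XOR ((T IFF (T IFF NOT (T XOR S))) AND (S XOR P)) = False XOR False = False
(((NOT (P IFF T) IMPLIES S) IFF S) XOR ((T IFF (T IFF NOT (T XOR S))) AND (S XOR P))) IMPLIES P = False IMPLIES True = True

True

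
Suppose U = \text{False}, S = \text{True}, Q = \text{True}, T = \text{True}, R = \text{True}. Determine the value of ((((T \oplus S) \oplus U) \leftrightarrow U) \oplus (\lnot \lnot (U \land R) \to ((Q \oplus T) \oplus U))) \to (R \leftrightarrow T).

\text{True}

Substituting U=\text{False}, S=\text{True}, Q=\text{True}, T=\text{True}, R=\text{True}:
T \oplus S = \text{True} \oplus \text{True} = \text{False}
(T \oplus S) \oplus U = \text{False} \oplus \text{False} = \text{False}
((T \oplus S) \oplus U) \leftrightarrow U = \text{False} \leftrightarrow \text{False} = \text{True}
U \land R = \text{False} \land \text{True} = \text{False}
\lnot (U \land R) = \lnot \text{False} = \text{True}
\lnot \lnot (U \land R) = \lnot \text{True} = \text{False}
Q \oplus T = \text{True} \oplus \text{True} = \text{False}
(Q \oplus T) \oplus U = \text{False} \oplus \text{False} = \text{False}
\lnot \lnot (U \land R) \to ((Q \oplus T) \oplus U) = \text{False} \to \text{False} = \text{True}
(((T \oplus S) \oplus U) \leftrightarrow U) \oplus (\lnot \lnot (U \land R) \to ((Q \oplus T) \oplus U)) = \text{True} \oplus \text{True} = \text{False}
R \leftrightarrow T = \text{True} \leftrightarrow \text{True} = \text{True}
((((T \oplus S) \oplus U) \leftrightarrow U) \oplus (\lnot \lnot (U \land R) \to ((Q \oplus T) \oplus U))) \to (R \leftrightarrow T) = \text{False} \to \text{True} = \text{True}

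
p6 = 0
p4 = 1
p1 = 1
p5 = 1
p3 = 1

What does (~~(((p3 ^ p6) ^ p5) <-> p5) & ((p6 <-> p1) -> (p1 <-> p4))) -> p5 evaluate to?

Substituting p6=0, p4=1, p1=1, p5=1, p3=1:
p3 ^ p6 = 1 ^ 0 = 1
(p3 ^ p6) ^ p5 = 1 ^ 1 = 0
((p3 ^ p6) ^ p5) <-> p5 = 0 <-> 1 = 0
~(((p3 ^ p6) ^ p5) <-> p5) = ~0 = 1
~~(((p3 ^ p6) ^ p5) <-> p5) = ~1 = 0
p6 <-> p1 = 0 <-> 1 = 0
p1 <-> p4 = 1 <-> 1 = 1
(p6 <-> p1) -> (p1 <-> p4) = 0 -> 1 = 1
~~(((p3 ^ p6) ^ p5) <-> p5) & ((p6 <-> p1) -> (p1 <-> p4)) = 0 & 1 = 0
(~~(((p3 ^ p6) ^ p5) <-> p5) & ((p6 <-> p1) -> (p1 <-> p4))) -> p5 = 0 -> 1 = 1

1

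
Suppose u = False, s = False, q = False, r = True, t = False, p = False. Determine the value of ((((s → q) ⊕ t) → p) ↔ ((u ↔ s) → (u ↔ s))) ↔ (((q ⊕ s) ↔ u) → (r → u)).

True

s → q = False → False = True
(s → q) ⊕ t = True ⊕ False = True
((s → q) ⊕ t) → p = True → False = False
u ↔ s = False ↔ False = True
u ↔ s = False ↔ False = True
(u ↔ s) → (u ↔ s) = True → True = True
(((s → q) ⊕ t) → p) ↔ ((u ↔ s) → (u ↔ s)) = False ↔ True = False
q ⊕ s = False ⊕ False = False
(q ⊕ s) ↔ u = False ↔ False = True
r → u = True → False = False
((q ⊕ s) ↔ u) → (r → u) = True → False = False
((((s → q) ⊕ t) → p) ↔ ((u ↔ s) → (u ↔ s))) ↔ (((q ⊕ s) ↔ u) → (r → u)) = False ↔ False = True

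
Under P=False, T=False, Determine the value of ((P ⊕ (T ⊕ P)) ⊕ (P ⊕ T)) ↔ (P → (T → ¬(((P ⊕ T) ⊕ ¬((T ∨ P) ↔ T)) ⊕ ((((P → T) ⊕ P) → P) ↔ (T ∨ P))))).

False

T ⊕ P = False ⊕ False = False
P ⊕ (T ⊕ P) = False ⊕ False = False
P ⊕ T = False ⊕ False = False
(P ⊕ (T ⊕ P)) ⊕ (P ⊕ T) = False ⊕ False = False
P ⊕ T = False ⊕ False = False
T ∨ P = False ∨ False = False
(T ∨ P) ↔ T = False ↔ False = True
¬((T ∨ P) ↔ T) = ¬True = False
(P ⊕ T) ⊕ ¬((T ∨ P) ↔ T) = False ⊕ False = False
P → T = False → False = True
(P → T) ⊕ P = True ⊕ False = True
((P → T) ⊕ P) → P = True → False = False
T ∨ P = False ∨ False = False
(((P → T) ⊕ P) → P) ↔ (T ∨ P) = False ↔ False = True
((P ⊕ T) ⊕ ¬((T ∨ P) ↔ T)) ⊕ ((((P → T) ⊕ P) → P) ↔ (T ∨ P)) = False ⊕ True = True
¬(((P ⊕ T) ⊕ ¬((T ∨ P) ↔ T)) ⊕ ((((P → T) ⊕ P) → P) ↔ (T ∨ P))) = ¬True = False
T → ¬(((P ⊕ T) ⊕ ¬((T ∨ P) ↔ T)) ⊕ ((((P → T) ⊕ P) → P) ↔ (T ∨ P))) = False → False = True
P → (T → ¬(((P ⊕ T) ⊕ ¬((T ∨ P) ↔ T)) ⊕ ((((P → T) ⊕ P) → P) ↔ (T ∨ P)))) = False → True = True
((P ⊕ (T ⊕ P)) ⊕ (P ⊕ T)) ↔ (P → (T → ¬(((P ⊕ T) ⊕ ¬((T ∨ P) ↔ T)) ⊕ ((((P → T) ⊕ P) → P) ↔ (T ∨ P))))) = False ↔ True = False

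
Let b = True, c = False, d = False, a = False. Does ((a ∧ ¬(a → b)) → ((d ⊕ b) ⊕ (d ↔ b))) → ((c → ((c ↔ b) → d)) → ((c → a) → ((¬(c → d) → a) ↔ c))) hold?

False

a → b = False → True = True
¬(a → b) = ¬True = False
a ∧ ¬(a → b) = False ∧ False = False
d ⊕ b = False ⊕ True = True
d ↔ b = False ↔ True = False
(d ⊕ b) ⊕ (d ↔ b) = True ⊕ False = True
(a ∧ ¬(a → b)) → ((d ⊕ b) ⊕ (d ↔ b)) = False → True = True
c ↔ b = False ↔ True = False
(c ↔ b) → d = False → False = True
c → ((c ↔ b) → d) = False → True = True
c → a = False → False = True
c → d = False → False = True
¬(c → d) = ¬True = False
¬(c → d) → a = False → False = True
(¬(c → d) → a) ↔ c = True ↔ False = False
(c → a) → ((¬(c → d) → a) ↔ c) = True → False = False
(c → ((c ↔ b) → d)) → ((c → a) → ((¬(c → d) → a) ↔ c)) = True → False = False
((a ∧ ¬(a → b)) → ((d ⊕ b) ⊕ (d ↔ b))) → ((c → ((c ↔ b) → d)) → ((c → a) → ((¬(c → d) → a) ↔ c))) = True → False = False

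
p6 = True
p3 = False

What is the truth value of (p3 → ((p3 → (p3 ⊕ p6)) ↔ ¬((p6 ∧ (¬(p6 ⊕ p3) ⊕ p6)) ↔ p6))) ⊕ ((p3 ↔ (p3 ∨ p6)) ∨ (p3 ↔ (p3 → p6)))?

True

p3 ⊕ p6 = False ⊕ True = True
p3 → (p3 ⊕ p6) = False → True = True
p6 ⊕ p3 = True ⊕ False = True
¬(p6 ⊕ p3) = ¬True = False
¬(p6 ⊕ p3) ⊕ p6 = False ⊕ True = True
p6 ∧ (¬(p6 ⊕ p3) ⊕ p6) = True ∧ True = True
(p6 ∧ (¬(p6 ⊕ p3) ⊕ p6)) ↔ p6 = True ↔ True = True
¬((p6 ∧ (¬(p6 ⊕ p3) ⊕ p6)) ↔ p6) = ¬True = False
(p3 → (p3 ⊕ p6)) ↔ ¬((p6 ∧ (¬(p6 ⊕ p3) ⊕ p6)) ↔ p6) = True ↔ False = False
p3 → ((p3 → (p3 ⊕ p6)) ↔ ¬((p6 ∧ (¬(p6 ⊕ p3) ⊕ p6)) ↔ p6)) = False → False = True
p3 ∨ p6 = False ∨ True = True
p3 ↔ (p3 ∨ p6) = False ↔ True = False
p3 → p6 = False → True = True
p3 ↔ (p3 → p6) = False ↔ True = False
(p3 ↔ (p3 ∨ p6)) ∨ (p3 ↔ (p3 → p6)) = False ∨ False = False
(p3 → ((p3 → (p3 ⊕ p6)) ↔ ¬((p6 ∧ (¬(p6 ⊕ p3) ⊕ p6)) ↔ p6))) ⊕ ((p3 ↔ (p3 ∨ p6)) ∨ (p3 ↔ (p3 → p6))) = True ⊕ False = True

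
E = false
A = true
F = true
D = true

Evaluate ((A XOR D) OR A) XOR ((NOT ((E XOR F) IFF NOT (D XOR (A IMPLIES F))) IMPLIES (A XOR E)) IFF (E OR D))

A XOR D = true XOR true = false
(A XOR D) OR A = false OR true = true
E XOR F = false XOR true = true
A IMPLIES F = true IMPLIES true = true
D XOR (A IMPLIES F) = true XOR true = false
NOT (D XOR (A IMPLIES F)) = NOT false = true
(E XOR F) IFF NOT (D XOR (A IMPLIES F)) = true IFF true = true
NOT ((E XOR F) IFF NOT (D XOR (A IMPLIES F))) = NOT true = false
A XOR E = true XOR false = true
NOT ((E XOR F) IFF NOT (D XOR (A IMPLIES F))) IMPLIES (A XOR E) = false IMPLIES true = true
E OR D = false OR true = true
(NOT ((E XOR F) IFF NOT (D XOR (A IMPLIES F))) IMPLIES (A XOR E)) IFF (E OR D) = true IFF true = true
((A XOR D) OR A) XOR ((NOT ((E XOR F) IFF NOT (D XOR (A IMPLIES F))) IMPLIES (A XOR E)) IFF (E OR D)) = true XOR true = false

false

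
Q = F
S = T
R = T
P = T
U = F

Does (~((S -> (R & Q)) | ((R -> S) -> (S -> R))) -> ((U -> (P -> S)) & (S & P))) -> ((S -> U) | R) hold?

Substituting Q=F, S=T, R=T, P=T, U=F:
R & Q = T & F = F
S -> (R & Q) = T -> F = F
R -> S = T -> T = T
S -> R = T -> T = T
(R -> S) -> (S -> R) = T -> T = T
(S -> (R & Q)) | ((R -> S) -> (S -> R)) = F | T = T
~((S -> (R & Q)) | ((R -> S) -> (S -> R))) = ~T = F
P -> S = T -> T = T
U -> (P -> S) = F -> T = T
S & P = T & T = T
(U -> (P -> S)) & (S & P) = T & T = T
~((S -> (R & Q)) | ((R -> S) -> (S -> R))) -> ((U -> (P -> S)) & (S & P)) = F -> T = T
S -> U = T -> F = F
(S -> U) | R = F | T = T
(~((S -> (R & Q)) | ((R -> S) -> (S -> R))) -> ((U -> (P -> S)) & (S & P))) -> ((S -> U) | R) = T -> T = T

T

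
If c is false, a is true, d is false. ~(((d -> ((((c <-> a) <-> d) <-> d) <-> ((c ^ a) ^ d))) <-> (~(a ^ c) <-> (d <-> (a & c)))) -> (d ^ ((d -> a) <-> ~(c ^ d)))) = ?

c <-> a = 0 <-> 1 = 0
(c <-> a) <-> d = 0 <-> 0 = 1
((c <-> a) <-> d) <-> d = 1 <-> 0 = 0
c ^ a = 0 ^ 1 = 1
(c ^ a) ^ d = 1 ^ 0 = 1
(((c <-> a) <-> d) <-> d) <-> ((c ^ a) ^ d) = 0 <-> 1 = 0
d -> ((((c <-> a) <-> d) <-> d) <-> ((c ^ a) ^ d)) = 0 -> 0 = 1
a ^ c = 1 ^ 0 = 1
~(a ^ c) = ~1 = 0
a & c = 1 & 0 = 0
d <-> (a & c) = 0 <-> 0 = 1
~(a ^ c) <-> (d <-> (a & c)) = 0 <-> 1 = 0
(d -> ((((c <-> a) <-> d) <-> d) <-> ((c ^ a) ^ d))) <-> (~(a ^ c) <-> (d <-> (a & c))) = 1 <-> 0 = 0
d -> a = 0 -> 1 = 1
c ^ d = 0 ^ 0 = 0
~(c ^ d) = ~0 = 1
(d -> a) <-> ~(c ^ d) = 1 <-> 1 = 1
d ^ ((d -> a) <-> ~(c ^ d)) = 0 ^ 1 = 1
((d -> ((((c <-> a) <-> d) <-> d) <-> ((c ^ a) ^ d))) <-> (~(a ^ c) <-> (d <-> (a & c)))) -> (d ^ ((d -> a) <-> ~(c ^ d))) = 0 -> 1 = 1
~(((d -> ((((c <-> a) <-> d) <-> d) <-> ((c ^ a) ^ d))) <-> (~(a ^ c) <-> (d <-> (a & c)))) -> (d ^ ((d -> a) <-> ~(c ^ d)))) = ~1 = 0

0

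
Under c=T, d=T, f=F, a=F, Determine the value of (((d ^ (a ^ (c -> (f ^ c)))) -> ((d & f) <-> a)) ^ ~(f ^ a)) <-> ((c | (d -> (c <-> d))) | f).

F

Substituting c=T, d=T, f=F, a=F:
f ^ c = F ^ T = T
c -> (f ^ c) = T -> T = T
a ^ (c -> (f ^ c)) = F ^ T = T
d ^ (a ^ (c -> (f ^ c))) = T ^ T = F
d & f = T & F = F
(d & f) <-> a = F <-> F = T
(d ^ (a ^ (c -> (f ^ c)))) -> ((d & f) <-> a) = F -> T = T
f ^ a = F ^ F = F
~(f ^ a) = ~F = T
((d ^ (a ^ (c -> (f ^ c)))) -> ((d & f) <-> a)) ^ ~(f ^ a) = T ^ T = F
c <-> d = T <-> T = T
d -> (c <-> d) = T -> T = T
c | (d -> (c <-> d)) = T | T = T
(c | (d -> (c <-> d))) | f = T | F = T
(((d ^ (a ^ (c -> (f ^ c)))) -> ((d & f) <-> a)) ^ ~(f ^ a)) <-> ((c | (d -> (c <-> d))) | f) = F <-> T = F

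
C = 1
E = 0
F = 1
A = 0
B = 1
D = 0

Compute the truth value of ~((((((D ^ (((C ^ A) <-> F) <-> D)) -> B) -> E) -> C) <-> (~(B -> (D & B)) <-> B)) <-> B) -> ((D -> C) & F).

1

C ^ A = 1 ^ 0 = 1
(C ^ A) <-> F = 1 <-> 1 = 1
((C ^ A) <-> F) <-> D = 1 <-> 0 = 0
D ^ (((C ^ A) <-> F) <-> D) = 0 ^ 0 = 0
(D ^ (((C ^ A) <-> F) <-> D)) -> B = 0 -> 1 = 1
((D ^ (((C ^ A) <-> F) <-> D)) -> B) -> E = 1 -> 0 = 0
(((D ^ (((C ^ A) <-> F) <-> D)) -> B) -> E) -> C = 0 -> 1 = 1
D & B = 0 & 1 = 0
B -> (D & B) = 1 -> 0 = 0
~(B -> (D & B)) = ~0 = 1
~(B -> (D & B)) <-> B = 1 <-> 1 = 1
((((D ^ (((C ^ A) <-> F) <-> D)) -> B) -> E) -> C) <-> (~(B -> (D & B)) <-> B) = 1 <-> 1 = 1
(((((D ^ (((C ^ A) <-> F) <-> D)) -> B) -> E) -> C) <-> (~(B -> (D & B)) <-> B)) <-> B = 1 <-> 1 = 1
~((((((D ^ (((C ^ A) <-> F) <-> D)) -> B) -> E) -> C) <-> (~(B -> (D & B)) <-> B)) <-> B) = ~1 = 0
D -> C = 0 -> 1 = 1
(D -> C) & F = 1 & 1 = 1
~((((((D ^ (((C ^ A) <-> F) <-> D)) -> B) -> E) -> C) <-> (~(B -> (D & B)) <-> B)) <-> B) -> ((D -> C) & F) = 0 -> 1 = 1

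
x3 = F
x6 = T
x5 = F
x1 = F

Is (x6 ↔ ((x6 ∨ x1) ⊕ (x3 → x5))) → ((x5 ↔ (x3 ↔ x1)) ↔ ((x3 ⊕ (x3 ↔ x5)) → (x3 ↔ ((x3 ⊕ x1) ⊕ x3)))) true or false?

T

x6 ∨ x1 = T ∨ F = T
x3 → x5 = F → F = T
(x6 ∨ x1) ⊕ (x3 → x5) = T ⊕ T = F
x6 ↔ ((x6 ∨ x1) ⊕ (x3 → x5)) = T ↔ F = F
x3 ↔ x1 = F ↔ F = T
x5 ↔ (x3 ↔ x1) = F ↔ T = F
x3 ↔ x5 = F ↔ F = T
x3 ⊕ (x3 ↔ x5) = F ⊕ T = T
x3 ⊕ x1 = F ⊕ F = F
(x3 ⊕ x1) ⊕ x3 = F ⊕ F = F
x3 ↔ ((x3 ⊕ x1) ⊕ x3) = F ↔ F = T
(x3 ⊕ (x3 ↔ x5)) → (x3 ↔ ((x3 ⊕ x1) ⊕ x3)) = T → T = T
(x5 ↔ (x3 ↔ x1)) ↔ ((x3 ⊕ (x3 ↔ x5)) → (x3 ↔ ((x3 ⊕ x1) ⊕ x3))) = F ↔ T = F
(x6 ↔ ((x6 ∨ x1) ⊕ (x3 → x5))) → ((x5 ↔ (x3 ↔ x1)) ↔ ((x3 ⊕ (x3 ↔ x5)) → (x3 ↔ ((x3 ⊕ x1) ⊕ x3)))) = F → F = T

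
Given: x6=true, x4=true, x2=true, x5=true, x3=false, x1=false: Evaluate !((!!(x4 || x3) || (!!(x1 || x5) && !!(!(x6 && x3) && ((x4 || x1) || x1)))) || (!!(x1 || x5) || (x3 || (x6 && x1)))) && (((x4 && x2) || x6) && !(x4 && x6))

x4 || x3 = true || false = true
!(x4 || x3) = !true = false
!!(x4 || x3) = !false = true
x1 || x5 = false || true = true
!(x1 || x5) = !true = false
!!(x1 || x5) = !false = true
x6 && x3 = true && false = false
!(x6 && x3) = !false = true
x4 || x1 = true || false = true
(x4 || x1) || x1 = true || false = true
!(x6 && x3) && ((x4 || x1) || x1) = true && true = true
!(!(x6 && x3) && ((x4 || x1) || x1)) = !true = false
!!(!(x6 && x3) && ((x4 || x1) || x1)) = !false = true
!!(x1 || x5) && !!(!(x6 && x3) && ((x4 || x1) || x1)) = true && true = true
!!(x4 || x3) || (!!(x1 || x5) && !!(!(x6 && x3) && ((x4 || x1) || x1))) = true || true = true
x1 || x5 = false || true = true
!(x1 || x5) = !true = false
!!(x1 || x5) = !false = true
x6 && x1 = true && false = false
x3 || (x6 && x1) = false || false = false
!!(x1 || x5) || (x3 || (x6 && x1)) = true || false = true
(!!(x4 || x3) || (!!(x1 || x5) && !!(!(x6 && x3) && ((x4 || x1) || x1)))) || (!!(x1 || x5) || (x3 || (x6 && x1))) = true || true = true
!((!!(x4 || x3) || (!!(x1 || x5) && !!(!(x6 && x3) && ((x4 || x1) || x1)))) || (!!(x1 || x5) || (x3 || (x6 && x1)))) = !true = false
x4 && x2 = true && true = true
(x4 && x2) || x6 = true || true = true
x4 && x6 = true && true = true
!(x4 && x6) = !true = false
((x4 && x2) || x6) && !(x4 && x6) = true && false = false
!((!!(x4 || x3) || (!!(x1 || x5) && !!(!(x6 && x3) && ((x4 || x1) || x1)))) || (!!(x1 || x5) || (x3 || (x6 && x1)))) && (((x4 && x2) || x6) && !(x4 && x6)) = false && false = false

false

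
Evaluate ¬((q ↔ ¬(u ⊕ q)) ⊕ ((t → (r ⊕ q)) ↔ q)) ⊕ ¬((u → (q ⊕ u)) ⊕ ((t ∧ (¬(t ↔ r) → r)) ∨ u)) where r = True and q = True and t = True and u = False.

u ⊕ q = False ⊕ True = True
¬(u ⊕ q) = ¬True = False
q ↔ ¬(u ⊕ q) = True ↔ False = False
r ⊕ q = True ⊕ True = False
t → (r ⊕ q) = True → False = False
(t → (r ⊕ q)) ↔ q = False ↔ True = False
(q ↔ ¬(u ⊕ q)) ⊕ ((t → (r ⊕ q)) ↔ q) = False ⊕ False = False
¬((q ↔ ¬(u ⊕ q)) ⊕ ((t → (r ⊕ q)) ↔ q)) = ¬False = True
q ⊕ u = True ⊕ False = True
u → (q ⊕ u) = False → True = True
t ↔ r = True ↔ True = True
¬(t ↔ r) = ¬True = False
¬(t ↔ r) → r = False → True = True
t ∧ (¬(t ↔ r) → r) = True ∧ True = True
(t ∧ (¬(t ↔ r) → r)) ∨ u = True ∨ False = True
(u → (q ⊕ u)) ⊕ ((t ∧ (¬(t ↔ r) → r)) ∨ u) = True ⊕ True = False
¬((u → (q ⊕ u)) ⊕ ((t ∧ (¬(t ↔ r) → r)) ∨ u)) = ¬False = True
¬((q ↔ ¬(u ⊕ q)) ⊕ ((t → (r ⊕ q)) ↔ q)) ⊕ ¬((u → (q ⊕ u)) ⊕ ((t ∧ (¬(t ↔ r) → r)) ∨ u)) = True ⊕ True = False

False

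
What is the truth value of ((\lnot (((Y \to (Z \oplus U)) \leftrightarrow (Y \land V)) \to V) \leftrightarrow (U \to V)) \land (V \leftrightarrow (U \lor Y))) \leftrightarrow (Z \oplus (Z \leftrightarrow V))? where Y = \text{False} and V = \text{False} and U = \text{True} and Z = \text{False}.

Substituting Y=\text{False}, V=\text{False}, U=\text{True}, Z=\text{False}:
Z \oplus U = \text{False} \oplus \text{True} = \text{True}
Y \to (Z \oplus U) = \text{False} \to \text{True} = \text{True}
Y \land V = \text{False} \land \text{False} = \text{False}
(Y \to (Z \oplus U)) \leftrightarrow (Y \land V) = \text{True} \leftrightarrow \text{False} = \text{False}
((Y \to (Z \oplus U)) \leftrightarrow (Y \land V)) \to V = \text{False} \to \text{False} = \text{True}
\lnot (((Y \to (Z \oplus U)) \leftrightarrow (Y \land V)) \to V) = \lnot \text{True} = \text{False}
U \to V = \text{True} \to \text{False} = \text{False}
\lnot (((Y \to (Z \oplus U)) \leftrightarrow (Y \land V)) \to V) \leftrightarrow (U \to V) = \text{False} \leftrightarrow \text{False} = \text{True}
U \lor Y = \text{True} \lor \text{False} = \text{True}
V \leftrightarrow (U \lor Y) = \text{False} \leftrightarrow \text{True} = \text{False}
(\lnot (((Y \to (Z \oplus U)) \leftrightarrow (Y \land V)) \to V) \leftrightarrow (U \to V)) \land (V \leftrightarrow (U \lor Y)) = \text{True} \land \text{False} = \text{False}
Z \leftrightarrow V = \text{False} \leftrightarrow \text{False} = \text{True}
Z \oplus (Z \leftrightarrow V) = \text{False} \oplus \text{True} = \text{True}
((\lnot (((Y \to (Z \oplus U)) \leftrightarrow (Y \land V)) \to V) \leftrightarrow (U \to V)) \land (V \leftrightarrow (U \lor Y))) \leftrightarrow (Z \oplus (Z \leftrightarrow V)) = \text{False} \leftrightarrow \text{True} = \text{False}

\text{False}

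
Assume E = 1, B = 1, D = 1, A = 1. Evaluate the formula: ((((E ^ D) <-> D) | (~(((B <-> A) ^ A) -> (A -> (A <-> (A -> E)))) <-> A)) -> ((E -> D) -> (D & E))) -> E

E ^ D = 1 ^ 1 = 0
(E ^ D) <-> D = 0 <-> 1 = 0
B <-> A = 1 <-> 1 = 1
(B <-> A) ^ A = 1 ^ 1 = 0
A -> E = 1 -> 1 = 1
A <-> (A -> E) = 1 <-> 1 = 1
A -> (A <-> (A -> E)) = 1 -> 1 = 1
((B <-> A) ^ A) -> (A -> (A <-> (A -> E))) = 0 -> 1 = 1
~(((B <-> A) ^ A) -> (A -> (A <-> (A -> E)))) = ~1 = 0
~(((B <-> A) ^ A) -> (A -> (A <-> (A -> E)))) <-> A = 0 <-> 1 = 0
((E ^ D) <-> D) | (~(((B <-> A) ^ A) -> (A -> (A <-> (A -> E)))) <-> A) = 0 | 0 = 0
E -> D = 1 -> 1 = 1
D & E = 1 & 1 = 1
(E -> D) -> (D & E) = 1 -> 1 = 1
(((E ^ D) <-> D) | (~(((B <-> A) ^ A) -> (A -> (A <-> (A -> E)))) <-> A)) -> ((E -> D) -> (D & E)) = 0 -> 1 = 1
((((E ^ D) <-> D) | (~(((B <-> A) ^ A) -> (A -> (A <-> (A -> E)))) <-> A)) -> ((E -> D) -> (D & E))) -> E = 1 -> 1 = 1

1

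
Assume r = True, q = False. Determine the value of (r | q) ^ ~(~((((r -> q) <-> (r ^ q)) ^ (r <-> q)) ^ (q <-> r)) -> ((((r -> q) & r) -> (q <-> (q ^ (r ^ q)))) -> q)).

r | q = True | False = True
r -> q = True -> False = False
r ^ q = True ^ False = True
(r -> q) <-> (r ^ q) = False <-> True = False
r <-> q = True <-> False = False
((r -> q) <-> (r ^ q)) ^ (r <-> q) = False ^ False = False
q <-> r = False <-> True = False
(((r -> q) <-> (r ^ q)) ^ (r <-> q)) ^ (q <-> r) = False ^ False = False
~((((r -> q) <-> (r ^ q)) ^ (r <-> q)) ^ (q <-> r)) = ~False = True
r -> q = True -> False = False
(r -> q) & r = False & True = False
r ^ q = True ^ False = True
q ^ (r ^ q) = False ^ True = True
q <-> (q ^ (r ^ q)) = False <-> True = False
((r -> q) & r) -> (q <-> (q ^ (r ^ q))) = False -> False = True
(((r -> q) & r) -> (q <-> (q ^ (r ^ q)))) -> q = True -> False = False
~((((r -> q) <-> (r ^ q)) ^ (r <-> q)) ^ (q <-> r)) -> ((((r -> q) & r) -> (q <-> (q ^ (r ^ q)))) -> q) = True -> False = False
~(~((((r -> q) <-> (r ^ q)) ^ (r <-> q)) ^ (q <-> r)) -> ((((r -> q) & r) -> (q <-> (q ^ (r ^ q)))) -> q)) = ~False = True
(r | q) ^ ~(~((((r -> q) <-> (r ^ q)) ^ (r <-> q)) ^ (q <-> r)) -> ((((r -> q) & r) -> (q <-> (q ^ (r ^ q)))) -> q)) = True ^ True = False

False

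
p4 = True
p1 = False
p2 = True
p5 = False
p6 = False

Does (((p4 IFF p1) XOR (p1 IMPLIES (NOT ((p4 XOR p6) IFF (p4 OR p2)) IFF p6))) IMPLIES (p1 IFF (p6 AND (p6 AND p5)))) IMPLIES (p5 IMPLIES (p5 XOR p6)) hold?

p4 IFF p1 = True IFF False = False
p4 XOR p6 = True XOR False = True
p4 OR p2 = True OR True = True
(p4 XOR p6) IFF (p4 OR p2) = True IFF True = True
NOT ((p4 XOR p6) IFF (p4 OR p2)) = NOT True = False
NOT ((p4 XOR p6) IFF (p4 OR p2)) IFF p6 = False IFF False = True
p1 IMPLIES (NOT ((p4 XOR p6) IFF (p4 OR p2)) IFF p6) = False IMPLIES True = True
(p4 IFF p1) XOR (p1 IMPLIES (NOT ((p4 XOR p6) IFF (p4 OR p2)) IFF p6)) = False XOR True = True
p6 AND p5 = False AND False = False
p6 AND (p6 AND p5) = False AND False = False
p1 IFF (p6 AND (p6 AND p5)) = False IFF False = True
((p4 IFF p1) XOR (p1 IMPLIES (NOT ((p4 XOR p6) IFF (p4 OR p2)) IFF p6))) IMPLIES (p1 IFF (p6 AND (p6 AND p5))) = True IMPLIES True = True
p5 XOR p6 = False XOR False = False
p5 IMPLIES (p5 XOR p6) = False IMPLIES False = True
(((p4 IFF p1) XOR (p1 IMPLIES (NOT ((p4 XOR p6) IFF (p4 OR p2)) IFF p6))) IMPLIES (p1 IFF (p6 AND (p6 AND p5)))) IMPLIES (p5 IMPLIES (p5 XOR p6)) = True IMPLIES True = True

True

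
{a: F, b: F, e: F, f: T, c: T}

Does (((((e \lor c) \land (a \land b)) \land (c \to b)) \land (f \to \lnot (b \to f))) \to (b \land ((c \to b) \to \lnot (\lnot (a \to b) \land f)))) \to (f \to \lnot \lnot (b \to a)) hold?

T

e \lor c = F \lor T = T
a \land b = F \land F = F
(e \lor c) \land (a \land b) = T \land F = F
c \to b = T \to F = F
((e \lor c) \land (a \land b)) \land (c \to b) = F \land F = F
b \to f = F \to T = T
\lnot (b \to f) = \lnot T = F
f \to \lnot (b \to f) = T \to F = F
(((e \lor c) \land (a \land b)) \land (c \to b)) \land (f \to \lnot (b \to f)) = F \land F = F
c \to b = T \to F = F
a \to b = F \to F = T
\lnot (a \to b) = \lnot T = F
\lnot (a \to b) \land f = F \land T = F
\lnot (\lnot (a \to b) \land f) = \lnot F = T
(c \to b) \to \lnot (\lnot (a \to b) \land f) = F \to T = T
b \land ((c \to b) \to \lnot (\lnot (a \to b) \land f)) = F \land T = F
((((e \lor c) \land (a \land b)) \land (c \to b)) \land (f \to \lnot (b \to f))) \to (b \land ((c \to b) \to \lnot (\lnot (a \to b) \land f))) = F \to F = T
b \to a = F \to F = T
\lnot (b \to a) = \lnot T = F
\lnot \lnot (b \to a) = \lnot F = T
f \to \lnot \lnot (b \to a) = T \to T = T
(((((e \lor c) \land (a \land b)) \land (c \to b)) \land (f \to \lnot (b \to f))) \to (b \land ((c \to b) \to \lnot (\lnot (a \to b) \land f)))) \to (f \to \lnot \lnot (b \to a)) = T \to T = T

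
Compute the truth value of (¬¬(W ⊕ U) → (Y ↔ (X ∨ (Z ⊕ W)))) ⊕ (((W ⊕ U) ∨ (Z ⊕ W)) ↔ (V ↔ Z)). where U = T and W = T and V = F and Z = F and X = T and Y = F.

W ⊕ U = T ⊕ T = F
¬(W ⊕ U) = ¬F = T
¬¬(W ⊕ U) = ¬T = F
Z ⊕ W = F ⊕ T = T
X ∨ (Z ⊕ W) = T ∨ T = T
Y ↔ (X ∨ (Z ⊕ W)) = F ↔ T = F
¬¬(W ⊕ U) → (Y ↔ (X ∨ (Z ⊕ W))) = F → F = T
W ⊕ U = T ⊕ T = F
Z ⊕ W = F ⊕ T = T
(W ⊕ U) ∨ (Z ⊕ W) = F ∨ T = T
V ↔ Z = F ↔ F = T
((W ⊕ U) ∨ (Z ⊕ W)) ↔ (V ↔ Z) = T ↔ T = T
(¬¬(W ⊕ U) → (Y ↔ (X ∨ (Z ⊕ W)))) ⊕ (((W ⊕ U) ∨ (Z ⊕ W)) ↔ (V ↔ Z)) = T ⊕ T = F

F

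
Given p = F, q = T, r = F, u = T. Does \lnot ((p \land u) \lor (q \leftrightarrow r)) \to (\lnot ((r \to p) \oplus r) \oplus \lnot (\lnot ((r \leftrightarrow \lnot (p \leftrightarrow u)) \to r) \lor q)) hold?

p \land u = F \land T = F
q \leftrightarrow r = T \leftrightarrow F = F
(p \land u) \lor (q \leftrightarrow r) = F \lor F = F
\lnot ((p \land u) \lor (q \leftrightarrow r)) = \lnot F = T
r \to p = F \to F = T
(r \to p) \oplus r = T \oplus F = T
\lnot ((r \to p) \oplus r) = \lnot T = F
p \leftrightarrow u = F \leftrightarrow T = F
\lnot (p \leftrightarrow u) = \lnot F = T
r \leftrightarrow \lnot (p \leftrightarrow u) = F \leftrightarrow T = F
(r \leftrightarrow \lnot (p \leftrightarrow u)) \to r = F \to F = T
\lnot ((r \leftrightarrow \lnot (p \leftrightarrow u)) \to r) = \lnot T = F
\lnot ((r \leftrightarrow \lnot (p \leftrightarrow u)) \to r) \lor q = F \lor T = T
\lnot (\lnot ((r \leftrightarrow \lnot (p \leftrightarrow u)) \to r) \lor q) = \lnot T = F
\lnot ((r \to p) \oplus r) \oplus \lnot (\lnot ((r \leftrightarrow \lnot (p \leftrightarrow u)) \to r) \lor q) = F \oplus F = F
\lnot ((p \land u) \lor (q \leftrightarrow r)) \to (\lnot ((r \to p) \oplus r) \oplus \lnot (\lnot ((r \leftrightarrow \lnot (p \leftrightarrow u)) \to r) \lor q)) = T \to F = F

F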